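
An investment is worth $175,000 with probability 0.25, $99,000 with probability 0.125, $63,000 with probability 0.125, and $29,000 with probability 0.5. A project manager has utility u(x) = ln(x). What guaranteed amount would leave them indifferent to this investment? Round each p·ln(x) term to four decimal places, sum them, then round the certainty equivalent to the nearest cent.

$58,390.00

E[u] = 0.25·ln(175000) + 0.125·ln(99000) + 0.125·ln(63000) + 0.5·ln(29000) = 3.0181 + 1.4379 + 1.3814 + 5.1375 = 10.9749
CE = e^10.9749 ≈ 58390.00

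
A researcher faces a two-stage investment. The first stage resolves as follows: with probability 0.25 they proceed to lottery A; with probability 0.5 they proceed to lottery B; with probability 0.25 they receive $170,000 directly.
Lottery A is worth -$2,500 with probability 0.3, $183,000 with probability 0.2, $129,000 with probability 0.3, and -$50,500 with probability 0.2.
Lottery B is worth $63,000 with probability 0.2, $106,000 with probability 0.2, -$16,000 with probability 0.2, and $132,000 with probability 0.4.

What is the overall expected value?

EV(A) = 0.3 × (-2500) + 0.2 × 183000 + 0.3 × 129000 + 0.2 × (-50500) = -750 + 36600 + 38700 − 10100 = 64450
EV(B) = 0.2 × 63000 + 0.2 × 106000 + 0.2 × (-16000) + 0.4 × 132000 = 12600 + 21200 − 3200 + 52800 = 83400
Branch C: 170000 (certain)
Overall = 0.25 × 64450 + 0.5 × 83400 + 0.25 × 170000 = 16112.5 + 41700 + 42500 = 100312.5

$100,312.50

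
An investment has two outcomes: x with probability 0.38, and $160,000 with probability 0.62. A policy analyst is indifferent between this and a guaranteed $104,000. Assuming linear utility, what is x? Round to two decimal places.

0.38·x + 0.62·160000 = 104000
0.38·x = 104000 − 99200 = 4800
x = 4800 / 0.38 = 12631.5789

x = $12,631.58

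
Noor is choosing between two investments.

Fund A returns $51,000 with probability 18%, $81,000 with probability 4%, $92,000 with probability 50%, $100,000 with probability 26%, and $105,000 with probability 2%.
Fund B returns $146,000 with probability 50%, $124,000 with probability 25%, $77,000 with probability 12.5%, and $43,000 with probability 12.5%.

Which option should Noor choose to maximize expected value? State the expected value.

Fund B ($119,000)

Fund A = 0.18 × 51000 + 0.04 × 81000 + 0.5 × 92000 + 0.26 × 100000 + 0.02 × 105000 = 9180 + 3240 + 46000 + 26000 + 2100 = 86520
Fund B = 0.5 × 146000 + 0.25 × 124000 + 0.125 × 77000 + 0.125 × 43000 = 73000 + 31000 + 9625 + 5375 = 119000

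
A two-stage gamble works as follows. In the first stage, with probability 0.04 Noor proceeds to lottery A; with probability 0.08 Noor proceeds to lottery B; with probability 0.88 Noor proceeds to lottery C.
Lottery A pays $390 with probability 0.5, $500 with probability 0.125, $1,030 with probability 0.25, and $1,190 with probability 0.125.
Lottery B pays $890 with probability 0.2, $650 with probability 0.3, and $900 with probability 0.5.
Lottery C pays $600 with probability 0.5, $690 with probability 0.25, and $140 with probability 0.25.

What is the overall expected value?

$538.99

EV(A) = 0.5 × 390 + 0.125 × 500 + 0.25 × 1030 + 0.125 × 1190 = 195 + 62.5 + 257.5 + 148.75 = 663.75
EV(B) = 0.2 × 890 + 0.3 × 650 + 0.5 × 900 = 178 + 195 + 450 = 823
EV(C) = 0.5 × 600 + 0.25 × 690 + 0.25 × 140 = 300 + 172.5 + 35 = 507.5
Overall = 0.04 × 663.75 + 0.08 × 823 + 0.88 × 507.5 = 26.55 + 65.84 + 446.6 = 538.99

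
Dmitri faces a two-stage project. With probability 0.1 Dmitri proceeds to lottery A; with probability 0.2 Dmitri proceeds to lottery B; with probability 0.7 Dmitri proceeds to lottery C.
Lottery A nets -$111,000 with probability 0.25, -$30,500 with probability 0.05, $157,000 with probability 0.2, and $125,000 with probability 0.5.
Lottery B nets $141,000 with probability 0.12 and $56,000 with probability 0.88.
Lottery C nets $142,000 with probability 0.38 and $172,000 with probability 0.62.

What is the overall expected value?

EV(A) = 0.25 × (-111000) + 0.05 × (-30500) + 0.2 × 157000 + 0.5 × 125000 = -27750 − 1525 + 31400 + 62500 = 64625
EV(B) = 0.12 × 141000 + 0.88 × 56000 = 16920 + 49280 = 66200
EV(C) = 0.38 × 142000 + 0.62 × 172000 = 53960 + 106640 = 160600
Overall = 0.1 × 64625 + 0.2 × 66200 + 0.7 × 160600 = 6462.5 + 13240 + 112420 = 132122.5

$132,122.50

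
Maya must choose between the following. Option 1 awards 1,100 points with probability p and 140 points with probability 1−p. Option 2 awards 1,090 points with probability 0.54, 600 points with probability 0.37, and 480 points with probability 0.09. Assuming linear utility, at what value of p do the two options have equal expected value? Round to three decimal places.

EV(Option 2) = 0.54 × 1090 + 0.37 × 600 + 0.09 × 480 = 588.6 + 222 + 43.2 = 853.8
p·1100 + (1−p)·140 = 853.8
960p + 140 = 853.8
p = (853.8 − 140) / 960

p = 0.744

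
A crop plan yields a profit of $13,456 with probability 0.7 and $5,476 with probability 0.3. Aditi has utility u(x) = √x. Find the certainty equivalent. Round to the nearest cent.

E[u] = 0.7·√13456 + 0.3·√5476 = 0.7·116 + 0.3·74 = 103.4
CE = (103.4)² = 10691.56

$10,691.56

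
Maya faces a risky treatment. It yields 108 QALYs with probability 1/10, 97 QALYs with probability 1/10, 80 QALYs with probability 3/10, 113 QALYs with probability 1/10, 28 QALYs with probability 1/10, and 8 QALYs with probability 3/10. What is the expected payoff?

61 QALYs

EV = 1/10 × 108 + 1/10 × 97 + 3/10 × 80 + 1/10 × 113 + 1/10 × 28 + 3/10 × 8 = 10.8 + 9.7 + 24 + 11.3 + 2.8 + 2.4 = 61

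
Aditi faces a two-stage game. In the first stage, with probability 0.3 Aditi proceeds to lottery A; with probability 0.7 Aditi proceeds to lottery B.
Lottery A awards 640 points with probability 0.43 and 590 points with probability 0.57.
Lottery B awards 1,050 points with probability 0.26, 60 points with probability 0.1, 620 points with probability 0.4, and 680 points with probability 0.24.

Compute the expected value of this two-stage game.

666.59 points

EV(A) = 0.43 × 640 + 0.57 × 590 = 275.2 + 336.3 = 611.5
EV(B) = 0.26 × 1050 + 0.1 × 60 + 0.4 × 620 + 0.24 × 680 = 273 + 6 + 248 + 163.2 = 690.2
Overall = 0.3 × 611.5 + 0.7 × 690.2 = 183.45 + 483.14 = 666.59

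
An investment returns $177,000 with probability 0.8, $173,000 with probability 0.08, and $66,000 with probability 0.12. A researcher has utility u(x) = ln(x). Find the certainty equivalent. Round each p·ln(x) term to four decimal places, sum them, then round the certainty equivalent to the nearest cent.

$156,952.74

E[u] = 0.8·ln(177000) + 0.08·ln(173000) + 0.12·ln(66000) = 9.6671 + 0.9649 + 1.3317 = 11.9637
CE = e^11.9637 ≈ 156952.74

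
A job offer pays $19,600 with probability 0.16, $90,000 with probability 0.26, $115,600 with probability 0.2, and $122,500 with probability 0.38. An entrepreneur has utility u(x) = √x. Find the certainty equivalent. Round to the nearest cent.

$90,841.96

E[u] = 0.16·√19600 + 0.26·√90000 + 0.2·√115600 + 0.38·√122500 = 0.16·140 + 0.26·300 + 0.2·340 + 0.38·350 = 301.4
CE = (301.4)² = 90841.96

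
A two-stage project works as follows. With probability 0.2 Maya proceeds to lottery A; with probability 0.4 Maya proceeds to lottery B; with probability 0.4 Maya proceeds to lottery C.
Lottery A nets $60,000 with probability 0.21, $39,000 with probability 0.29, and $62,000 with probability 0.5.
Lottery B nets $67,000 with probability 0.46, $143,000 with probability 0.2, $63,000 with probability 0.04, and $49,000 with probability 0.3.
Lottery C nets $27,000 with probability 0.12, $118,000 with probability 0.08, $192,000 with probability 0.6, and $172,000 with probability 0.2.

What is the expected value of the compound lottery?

$106,550

EV(A) = 0.21 × 60000 + 0.29 × 39000 + 0.5 × 62000 = 12600 + 11310 + 31000 = 54910
EV(B) = 0.46 × 67000 + 0.2 × 143000 + 0.04 × 63000 + 0.3 × 49000 = 30820 + 28600 + 2520 + 14700 = 76640
EV(C) = 0.12 × 27000 + 0.08 × 118000 + 0.6 × 192000 + 0.2 × 172000 = 3240 + 9440 + 115200 + 34400 = 162280
Overall = 0.2 × 54910 + 0.4 × 76640 + 0.4 × 162280 = 10982 + 30656 + 64912 = 106550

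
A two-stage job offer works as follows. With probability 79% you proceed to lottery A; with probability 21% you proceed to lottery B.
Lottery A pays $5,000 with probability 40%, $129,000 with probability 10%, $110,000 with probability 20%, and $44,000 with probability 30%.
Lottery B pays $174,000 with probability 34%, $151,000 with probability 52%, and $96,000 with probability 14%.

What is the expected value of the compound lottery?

$71,314.20

EV(A) = 0.4 × 5000 + 0.1 × 129000 + 0.2 × 110000 + 0.3 × 44000 = 2000 + 12900 + 22000 + 13200 = 50100
EV(B) = 0.34 × 174000 + 0.52 × 151000 + 0.14 × 96000 = 59160 + 78520 + 13440 = 151120
Overall = 0.79 × 50100 + 0.21 × 151120 = 39579 + 31735.2 = 71314.2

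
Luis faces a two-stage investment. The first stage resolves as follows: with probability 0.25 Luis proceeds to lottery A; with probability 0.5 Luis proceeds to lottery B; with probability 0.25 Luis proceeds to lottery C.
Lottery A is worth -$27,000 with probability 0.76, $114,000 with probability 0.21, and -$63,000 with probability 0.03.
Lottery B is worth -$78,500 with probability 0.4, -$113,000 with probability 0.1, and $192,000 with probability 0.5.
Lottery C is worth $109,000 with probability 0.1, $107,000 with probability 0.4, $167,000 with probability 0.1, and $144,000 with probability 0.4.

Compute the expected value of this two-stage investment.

EV(A) = 0.76 × (-27000) + 0.21 × 114000 + 0.03 × (-63000) = -20520 + 23940 − 1890 = 1530
EV(B) = 0.4 × (-78500) + 0.1 × (-113000) + 0.5 × 192000 = -31400 − 11300 + 96000 = 53300
EV(C) = 0.1 × 109000 + 0.4 × 107000 + 0.1 × 167000 + 0.4 × 144000 = 10900 + 42800 + 16700 + 57600 = 128000
Overall = 0.25 × 1530 + 0.5 × 53300 + 0.25 × 128000 = 382.5 + 26650 + 32000 = 59032.5

$59,032.50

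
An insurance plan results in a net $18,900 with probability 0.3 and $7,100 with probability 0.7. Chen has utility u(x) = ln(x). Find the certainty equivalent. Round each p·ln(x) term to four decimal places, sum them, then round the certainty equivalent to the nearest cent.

$9,524.28

E[u] = 0.3·ln(18900) + 0.7·ln(7100) = 2.9541 + 6.2075 = 9.1616
CE = e^9.1616 ≈ 9524.28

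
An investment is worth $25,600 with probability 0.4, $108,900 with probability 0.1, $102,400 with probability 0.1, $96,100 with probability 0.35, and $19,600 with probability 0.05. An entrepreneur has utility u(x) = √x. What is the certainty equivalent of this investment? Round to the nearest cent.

E[u] = 0.4·√25600 + 0.1·√108900 + 0.1·√102400 + 0.35·√96100 + 0.05·√19600 = 0.4·160 + 0.1·330 + 0.1·320 + 0.35·310 + 0.05·140 = 244.5
CE = (244.5)² = 59780.25

$59,780.25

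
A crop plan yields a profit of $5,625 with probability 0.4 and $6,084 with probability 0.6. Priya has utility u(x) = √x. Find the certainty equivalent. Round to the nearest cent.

E[u] = 0.4·√5625 + 0.6·√6084 = 0.4·75 + 0.6·78 = 76.8
CE = (76.8)² = 5898.24

$5,898.24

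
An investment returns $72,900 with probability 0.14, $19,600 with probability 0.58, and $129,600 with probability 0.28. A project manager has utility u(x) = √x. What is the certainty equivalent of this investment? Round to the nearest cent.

$48,312.04

E[u] = 0.14·√72900 + 0.58·√19600 + 0.28·√129600 = 0.14·270 + 0.58·140 + 0.28·360 = 219.8
CE = (219.8)² = 48312.04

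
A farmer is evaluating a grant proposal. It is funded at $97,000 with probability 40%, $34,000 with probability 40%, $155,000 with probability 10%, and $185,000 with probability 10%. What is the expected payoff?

EV = 0.4 × 97000 + 0.4 × 34000 + 0.1 × 155000 + 0.1 × 185000 = 38800 + 13600 + 15500 + 18500 = 86400

$86,400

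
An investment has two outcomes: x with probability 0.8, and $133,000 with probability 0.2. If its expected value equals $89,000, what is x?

x = $78,000

0.8·x + 0.2·133000 = 89000
0.8·x = 89000 − 26600 = 62400
x = 62400 / 0.8 = 78000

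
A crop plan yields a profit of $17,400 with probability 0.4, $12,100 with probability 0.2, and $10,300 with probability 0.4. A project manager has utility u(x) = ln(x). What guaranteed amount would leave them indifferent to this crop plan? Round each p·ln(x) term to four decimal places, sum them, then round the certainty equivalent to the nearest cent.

$13,120.09

E[u] = 0.4·ln(17400) + 0.2·ln(12100) + 0.4·ln(10300) = 3.9057 + 1.8802 + 3.6960 = 9.4819
CE = e^9.4819 ≈ 13120.09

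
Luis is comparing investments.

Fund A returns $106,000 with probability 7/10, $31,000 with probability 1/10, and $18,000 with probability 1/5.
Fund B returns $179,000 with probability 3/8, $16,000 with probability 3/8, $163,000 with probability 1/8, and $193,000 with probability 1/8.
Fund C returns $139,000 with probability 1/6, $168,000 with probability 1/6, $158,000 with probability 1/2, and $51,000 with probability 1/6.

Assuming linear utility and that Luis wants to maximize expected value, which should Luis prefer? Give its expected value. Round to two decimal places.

Fund A = 7/10 × 106000 + 1/10 × 31000 + 1/5 × 18000 = 74200 + 3100 + 3600 = 80900
Fund B = 3/8 × 179000 + 3/8 × 16000 + 1/8 × 163000 + 1/8 × 193000 = 67125 + 6000 + 20375 + 24125 = 117625
Fund C = 1/6 × 139000 + 1/6 × 168000 + 1/2 × 158000 + 1/6 × 51000 = 23166.6667 + 28000 + 79000 + 8500 = 138666.6667

Fund C ($138,666.67)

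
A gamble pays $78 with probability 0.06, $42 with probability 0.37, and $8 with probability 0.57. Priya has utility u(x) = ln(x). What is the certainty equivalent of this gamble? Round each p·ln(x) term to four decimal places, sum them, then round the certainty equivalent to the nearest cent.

$16.94

E[u] = 0.06·ln(78) + 0.37·ln(42) + 0.57·ln(8) = 0.2614 + 1.3829 + 1.1853 = 2.8296
CE = e^2.8296 ≈ 16.94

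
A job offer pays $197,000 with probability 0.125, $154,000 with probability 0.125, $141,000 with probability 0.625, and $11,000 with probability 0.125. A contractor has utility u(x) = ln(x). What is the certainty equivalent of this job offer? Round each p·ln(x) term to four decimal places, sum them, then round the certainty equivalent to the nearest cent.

$108,066.28

E[u] = 0.125·ln(197000) + 0.125·ln(154000) + 0.625·ln(141000) + 0.125·ln(11000) = 1.5239 + 1.4931 + 7.4103 + 1.1632 = 11.5905
CE = e^11.5905 ≈ 108066.28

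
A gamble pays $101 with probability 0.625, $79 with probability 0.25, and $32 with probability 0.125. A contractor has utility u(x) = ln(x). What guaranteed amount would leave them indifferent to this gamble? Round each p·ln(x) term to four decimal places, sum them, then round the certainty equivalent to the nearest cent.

$82.28

E[u] = 0.625·ln(101) + 0.25·ln(79) + 0.125·ln(32) = 2.8845 + 1.0924 + 0.4332 = 4.4101
CE = e^4.4101 ≈ 82.28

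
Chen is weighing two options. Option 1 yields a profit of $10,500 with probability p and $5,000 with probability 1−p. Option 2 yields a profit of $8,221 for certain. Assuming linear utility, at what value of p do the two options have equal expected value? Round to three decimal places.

p = 0.586

p·10500 + (1−p)·5000 = 8221
5500p + 5000 = 8221
p = (8221 − 5000) / 5500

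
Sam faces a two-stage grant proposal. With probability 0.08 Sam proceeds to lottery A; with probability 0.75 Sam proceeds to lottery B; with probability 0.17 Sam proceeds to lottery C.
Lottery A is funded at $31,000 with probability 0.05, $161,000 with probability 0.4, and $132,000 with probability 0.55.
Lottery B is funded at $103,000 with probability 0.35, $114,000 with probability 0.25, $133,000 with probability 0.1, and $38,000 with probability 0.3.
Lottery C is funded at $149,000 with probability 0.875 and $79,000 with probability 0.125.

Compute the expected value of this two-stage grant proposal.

EV(A) = 0.05 × 31000 + 0.4 × 161000 + 0.55 × 132000 = 1550 + 64400 + 72600 = 138550
EV(B) = 0.35 × 103000 + 0.25 × 114000 + 0.1 × 133000 + 0.3 × 38000 = 36050 + 28500 + 13300 + 11400 = 89250
EV(C) = 0.875 × 149000 + 0.125 × 79000 = 130375 + 9875 = 140250
Overall = 0.08 × 138550 + 0.75 × 89250 + 0.17 × 140250 = 11084 + 66937.5 + 23842.5 = 101864

$101,864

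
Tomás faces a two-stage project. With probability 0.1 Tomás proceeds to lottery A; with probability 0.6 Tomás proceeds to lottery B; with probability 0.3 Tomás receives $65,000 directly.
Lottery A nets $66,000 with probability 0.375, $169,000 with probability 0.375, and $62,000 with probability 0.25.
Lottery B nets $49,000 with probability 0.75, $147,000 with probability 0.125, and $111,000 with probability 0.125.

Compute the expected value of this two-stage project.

EV(A) = 0.375 × 66000 + 0.375 × 169000 + 0.25 × 62000 = 24750 + 63375 + 15500 = 103625
EV(B) = 0.75 × 49000 + 0.125 × 147000 + 0.125 × 111000 = 36750 + 18375 + 13875 = 69000
Branch C: 65000 (certain)
Overall = 0.1 × 103625 + 0.6 × 69000 + 0.3 × 65000 = 10362.5 + 41400 + 19500 = 71262.5

$71,262.50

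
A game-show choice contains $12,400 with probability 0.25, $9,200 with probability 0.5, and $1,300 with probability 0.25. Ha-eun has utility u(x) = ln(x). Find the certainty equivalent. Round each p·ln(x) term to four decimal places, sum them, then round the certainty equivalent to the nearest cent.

$6,077.81

E[u] = 0.25·ln(12400) + 0.5·ln(9200) + 0.25·ln(1300) = 2.3564 + 4.5635 + 1.7925 = 8.7124
CE = e^8.7124 ≈ 6077.81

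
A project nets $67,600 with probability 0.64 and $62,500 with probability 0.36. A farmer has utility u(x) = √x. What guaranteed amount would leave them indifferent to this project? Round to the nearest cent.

E[u] = 0.64·√67600 + 0.36·√62500 = 0.64·260 + 0.36·250 = 256.4
CE = (256.4)² = 65740.96

$65,740.96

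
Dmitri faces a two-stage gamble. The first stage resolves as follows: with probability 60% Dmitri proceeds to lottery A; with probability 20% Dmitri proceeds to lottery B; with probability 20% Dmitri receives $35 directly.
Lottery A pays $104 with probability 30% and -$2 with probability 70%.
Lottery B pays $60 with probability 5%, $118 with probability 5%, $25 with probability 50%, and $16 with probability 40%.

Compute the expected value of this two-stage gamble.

EV(A) = 0.3 × 104 + 0.7 × (-2) = 31.2 − 1.4 = 29.8
EV(B) = 0.05 × 60 + 0.05 × 118 + 0.5 × 25 + 0.4 × 16 = 3 + 5.9 + 12.5 + 6.4 = 27.8
Branch C: 35 (certain)
Overall = 0.6 × 29.8 + 0.2 × 27.8 + 0.2 × 35 = 17.88 + 5.56 + 7 = 30.44

$30.44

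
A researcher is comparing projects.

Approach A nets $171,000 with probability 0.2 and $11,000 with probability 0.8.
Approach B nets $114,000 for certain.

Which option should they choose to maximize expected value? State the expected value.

Approach B ($114,000)

Approach A = 0.2 × 171000 + 0.8 × 11000 = 34200 + 8800 = 43000
Approach B: 114000 (certain)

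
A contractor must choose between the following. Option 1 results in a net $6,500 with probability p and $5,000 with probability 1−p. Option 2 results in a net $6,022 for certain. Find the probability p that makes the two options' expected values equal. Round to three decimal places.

p·6500 + (1−p)·5000 = 6022
1500p + 5000 = 6022
p = (6022 − 5000) / 1500

p = 0.681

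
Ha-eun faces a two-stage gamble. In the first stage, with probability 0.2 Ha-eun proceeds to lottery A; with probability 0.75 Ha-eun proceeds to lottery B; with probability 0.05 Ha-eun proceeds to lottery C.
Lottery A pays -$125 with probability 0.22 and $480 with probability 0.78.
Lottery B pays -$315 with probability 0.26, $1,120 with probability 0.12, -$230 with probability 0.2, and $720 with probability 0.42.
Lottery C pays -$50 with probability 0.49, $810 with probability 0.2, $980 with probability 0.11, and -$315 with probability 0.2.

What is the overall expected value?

EV(A) = 0.22 × (-125) + 0.78 × 480 = -27.5 + 374.4 = 346.9
EV(B) = 0.26 × (-315) + 0.12 × 1120 + 0.2 × (-230) + 0.42 × 720 = -81.9 + 134.4 − 46 + 302.4 = 308.9
EV(C) = 0.49 × (-50) + 0.2 × 810 + 0.11 × 980 + 0.2 × (-315) = -24.5 + 162 + 107.8 − 63 = 182.3
Overall = 0.2 × 346.9 + 0.75 × 308.9 + 0.05 × 182.3 = 69.38 + 231.675 + 9.115 = 310.17

$310.17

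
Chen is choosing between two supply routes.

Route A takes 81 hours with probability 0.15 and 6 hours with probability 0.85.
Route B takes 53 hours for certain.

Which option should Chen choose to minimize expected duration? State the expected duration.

Route A = 0.15 × 81 + 0.85 × 6 = 12.15 + 5.1 = 17.25
Route B: 53 (certain)

Route A (17.25 hours)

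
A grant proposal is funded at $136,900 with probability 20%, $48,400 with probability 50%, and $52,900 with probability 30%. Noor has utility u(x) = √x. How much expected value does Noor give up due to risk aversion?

E[u] = 0.2·√136900 + 0.5·√48400 + 0.3·√52900 = 0.2·370 + 0.5·220 + 0.3·230 = 253
CE = (253)² = 64009
Risk premium = EV − CE = 67450 − 64009 = 3441

$3,441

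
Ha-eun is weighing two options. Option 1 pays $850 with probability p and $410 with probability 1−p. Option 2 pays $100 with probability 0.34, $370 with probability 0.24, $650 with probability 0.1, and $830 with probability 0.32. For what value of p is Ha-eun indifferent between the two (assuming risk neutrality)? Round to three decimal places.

EV(Option 2) = 0.34 × 100 + 0.24 × 370 + 0.1 × 650 + 0.32 × 830 = 34 + 88.8 + 65 + 265.6 = 453.4
p·850 + (1−p)·410 = 453.4
440p + 410 = 453.4
p = (453.4 − 410) / 440

p = 0.099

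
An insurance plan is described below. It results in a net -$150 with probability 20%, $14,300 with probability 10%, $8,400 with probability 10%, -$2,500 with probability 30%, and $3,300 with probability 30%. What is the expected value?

$2,480

EV = 0.2 × (-150) + 0.1 × 14300 + 0.1 × 8400 + 0.3 × (-2500) + 0.3 × 3300 = -30 + 1430 + 840 − 750 + 990 = 2480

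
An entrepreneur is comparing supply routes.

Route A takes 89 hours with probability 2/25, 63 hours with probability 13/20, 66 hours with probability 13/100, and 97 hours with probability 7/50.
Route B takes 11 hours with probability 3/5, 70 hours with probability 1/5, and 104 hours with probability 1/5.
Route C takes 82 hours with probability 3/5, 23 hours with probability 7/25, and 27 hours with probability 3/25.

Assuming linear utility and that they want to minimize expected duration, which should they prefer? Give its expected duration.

Route B (41.4 hours)

Route A = 2/25 × 89 + 13/20 × 63 + 13/100 × 66 + 7/50 × 97 = 7.12 + 40.95 + 8.58 + 13.58 = 70.23
Route B = 3/5 × 11 + 1/5 × 70 + 1/5 × 104 = 6.6 + 14 + 20.8 = 41.4
Route C = 3/5 × 82 + 7/25 × 23 + 3/25 × 27 = 49.2 + 6.44 + 3.24 = 58.88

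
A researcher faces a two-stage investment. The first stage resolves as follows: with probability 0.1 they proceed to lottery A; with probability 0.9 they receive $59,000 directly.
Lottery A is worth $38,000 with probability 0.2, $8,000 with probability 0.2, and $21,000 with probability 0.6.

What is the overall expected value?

EV(A) = 0.2 × 38000 + 0.2 × 8000 + 0.6 × 21000 = 7600 + 1600 + 12600 = 21800
Branch B: 59000 (certain)
Overall = 0.1 × 21800 + 0.9 × 59000 = 2180 + 53100 = 55280

$55,280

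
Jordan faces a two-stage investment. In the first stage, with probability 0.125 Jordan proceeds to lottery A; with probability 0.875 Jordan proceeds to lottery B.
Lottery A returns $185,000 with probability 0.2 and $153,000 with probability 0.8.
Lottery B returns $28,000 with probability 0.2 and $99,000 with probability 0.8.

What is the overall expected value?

$94,125

EV(A) = 0.2 × 185000 + 0.8 × 153000 = 37000 + 122400 = 159400
EV(B) = 0.2 × 28000 + 0.8 × 99000 = 5600 + 79200 = 84800
Overall = 0.125 × 159400 + 0.875 × 84800 = 19925 + 74200 = 94125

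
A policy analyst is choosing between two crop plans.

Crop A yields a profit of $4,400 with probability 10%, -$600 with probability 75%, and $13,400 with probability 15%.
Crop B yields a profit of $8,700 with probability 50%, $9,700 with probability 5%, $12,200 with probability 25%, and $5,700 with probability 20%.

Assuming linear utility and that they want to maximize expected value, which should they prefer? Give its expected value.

Crop B ($9,025)

Crop A = 0.1 × 4400 + 0.75 × (-600) + 0.15 × 13400 = 440 − 450 + 2010 = 2000
Crop B = 0.5 × 8700 + 0.05 × 9700 + 0.25 × 12200 + 0.2 × 5700 = 4350 + 485 + 3050 + 1140 = 9025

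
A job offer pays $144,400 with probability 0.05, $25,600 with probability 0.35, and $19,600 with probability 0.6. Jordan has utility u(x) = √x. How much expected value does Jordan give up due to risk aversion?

$2,659

E[u] = 0.05·√144400 + 0.35·√25600 + 0.6·√19600 = 0.05·380 + 0.35·160 + 0.6·140 = 159
CE = (159)² = 25281
Risk premium = EV − CE = 27940 − 25281 = 2659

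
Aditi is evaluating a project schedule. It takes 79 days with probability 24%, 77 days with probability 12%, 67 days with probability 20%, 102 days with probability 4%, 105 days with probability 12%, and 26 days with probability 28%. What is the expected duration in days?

EV = 0.24 × 79 + 0.12 × 77 + 0.2 × 67 + 0.04 × 102 + 0.12 × 105 + 0.28 × 26 = 18.96 + 9.24 + 13.4 + 4.08 + 12.6 + 7.28 = 65.56

65.56 days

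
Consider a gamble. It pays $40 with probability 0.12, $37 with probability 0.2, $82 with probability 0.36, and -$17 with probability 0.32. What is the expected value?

$36.28

EV = 0.12 × 40 + 0.2 × 37 + 0.36 × 82 + 0.32 × (-17) = 4.8 + 7.4 + 29.52 − 5.44 = 36.28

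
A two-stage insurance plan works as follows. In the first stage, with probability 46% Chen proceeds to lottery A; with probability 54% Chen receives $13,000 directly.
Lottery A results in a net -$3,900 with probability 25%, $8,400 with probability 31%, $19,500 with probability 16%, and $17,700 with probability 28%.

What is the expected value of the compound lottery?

EV(A) = 0.25 × (-3900) + 0.31 × 8400 + 0.16 × 19500 + 0.28 × 17700 = -975 + 2604 + 3120 + 4956 = 9705
Branch B: 13000 (certain)
Overall = 0.46 × 9705 + 0.54 × 13000 = 4464.3 + 7020 = 11484.3

$11,484.30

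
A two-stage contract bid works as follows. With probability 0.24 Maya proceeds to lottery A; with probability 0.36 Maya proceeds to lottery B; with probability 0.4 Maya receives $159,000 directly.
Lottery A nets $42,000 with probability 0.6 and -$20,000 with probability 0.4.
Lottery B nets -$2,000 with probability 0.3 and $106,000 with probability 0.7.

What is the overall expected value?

$94,224

EV(A) = 0.6 × 42000 + 0.4 × (-20000) = 25200 − 8000 = 17200
EV(B) = 0.3 × (-2000) + 0.7 × 106000 = -600 + 74200 = 73600
Branch C: 159000 (certain)
Overall = 0.24 × 17200 + 0.36 × 73600 + 0.4 × 159000 = 4128 + 26496 + 63600 = 94224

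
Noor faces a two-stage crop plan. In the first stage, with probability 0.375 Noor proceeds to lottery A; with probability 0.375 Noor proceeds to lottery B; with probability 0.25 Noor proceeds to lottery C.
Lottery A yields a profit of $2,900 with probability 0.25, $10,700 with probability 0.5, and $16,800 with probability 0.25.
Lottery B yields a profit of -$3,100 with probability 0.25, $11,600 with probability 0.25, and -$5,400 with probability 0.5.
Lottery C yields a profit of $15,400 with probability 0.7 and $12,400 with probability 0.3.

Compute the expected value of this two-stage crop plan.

EV(A) = 0.25 × 2900 + 0.5 × 10700 + 0.25 × 16800 = 725 + 5350 + 4200 = 10275
EV(B) = 0.25 × (-3100) + 0.25 × 11600 + 0.5 × (-5400) = -775 + 2900 − 2700 = -575
EV(C) = 0.7 × 15400 + 0.3 × 12400 = 10780 + 3720 = 14500
Overall = 0.375 × 10275 + 0.375 × (-575) + 0.25 × 14500 = 3853.125 − 215.625 + 3625 = 7262.5

$7,262.50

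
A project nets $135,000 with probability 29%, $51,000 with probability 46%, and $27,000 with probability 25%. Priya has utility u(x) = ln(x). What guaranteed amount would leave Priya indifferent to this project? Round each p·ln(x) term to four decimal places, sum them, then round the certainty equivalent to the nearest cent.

$57,693.51

E[u] = 0.29·ln(135000) + 0.46·ln(51000) + 0.25·ln(27000) = 3.4258 + 4.9862 + 2.5509 = 10.9629
CE = e^10.9629 ≈ 57693.51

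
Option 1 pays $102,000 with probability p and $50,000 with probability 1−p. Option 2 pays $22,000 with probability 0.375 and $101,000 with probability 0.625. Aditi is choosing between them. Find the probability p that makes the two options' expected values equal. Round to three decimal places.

p = 0.411

EV(Option 2) = 0.375 × 22000 + 0.625 × 101000 = 8250 + 63125 = 71375
p·102000 + (1−p)·50000 = 71375
52000p + 50000 = 71375
p = (71375 − 50000) / 52000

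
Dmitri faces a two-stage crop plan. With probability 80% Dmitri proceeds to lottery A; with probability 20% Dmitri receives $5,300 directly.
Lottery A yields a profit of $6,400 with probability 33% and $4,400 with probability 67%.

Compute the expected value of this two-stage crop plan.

EV(A) = 0.33 × 6400 + 0.67 × 4400 = 2112 + 2948 = 5060
Branch B: 5300 (certain)
Overall = 0.8 × 5060 + 0.2 × 5300 = 4048 + 1060 = 5108

$5,108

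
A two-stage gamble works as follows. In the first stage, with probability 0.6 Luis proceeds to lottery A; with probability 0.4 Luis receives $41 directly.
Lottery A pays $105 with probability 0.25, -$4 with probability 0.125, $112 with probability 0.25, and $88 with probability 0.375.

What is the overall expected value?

$68.45

EV(A) = 0.25 × 105 + 0.125 × (-4) + 0.25 × 112 + 0.375 × 88 = 26.25 − 0.5 + 28 + 33 = 86.75
Branch B: 41 (certain)
Overall = 0.6 × 86.75 + 0.4 × 41 = 52.05 + 16.4 = 68.45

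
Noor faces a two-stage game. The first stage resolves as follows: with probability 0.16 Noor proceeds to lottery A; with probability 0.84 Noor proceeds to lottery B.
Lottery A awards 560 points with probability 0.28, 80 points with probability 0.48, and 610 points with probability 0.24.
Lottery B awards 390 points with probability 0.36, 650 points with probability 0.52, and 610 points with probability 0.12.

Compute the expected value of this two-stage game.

EV(A) = 0.28 × 560 + 0.48 × 80 + 0.24 × 610 = 156.8 + 38.4 + 146.4 = 341.6
EV(B) = 0.36 × 390 + 0.52 × 650 + 0.12 × 610 = 140.4 + 338 + 73.2 = 551.6
Overall = 0.16 × 341.6 + 0.84 × 551.6 = 54.656 + 463.344 = 518

518 points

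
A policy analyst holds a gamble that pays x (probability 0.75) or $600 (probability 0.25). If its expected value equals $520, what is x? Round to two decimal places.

x = $493.33

0.75·x + 0.25·600 = 520
0.75·x = 520 − 150 = 370
x = 370 / 0.75 = 493.3333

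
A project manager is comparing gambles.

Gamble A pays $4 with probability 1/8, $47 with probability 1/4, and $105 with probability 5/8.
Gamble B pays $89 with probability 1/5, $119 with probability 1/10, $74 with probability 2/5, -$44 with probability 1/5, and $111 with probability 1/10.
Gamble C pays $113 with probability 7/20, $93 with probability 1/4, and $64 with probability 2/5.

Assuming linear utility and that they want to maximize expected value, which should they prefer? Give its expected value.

Gamble A = 1/8 × 4 + 1/4 × 47 + 5/8 × 105 = 0.5 + 11.75 + 65.625 = 77.875
Gamble B = 1/5 × 89 + 1/10 × 119 + 2/5 × 74 + 1/5 × (-44) + 1/10 × 111 = 17.8 + 11.9 + 29.6 − 8.8 + 11.1 = 61.6
Gamble C = 7/20 × 113 + 1/4 × 93 + 2/5 × 64 = 39.55 + 23.25 + 25.6 = 88.4

Gamble C ($88.40)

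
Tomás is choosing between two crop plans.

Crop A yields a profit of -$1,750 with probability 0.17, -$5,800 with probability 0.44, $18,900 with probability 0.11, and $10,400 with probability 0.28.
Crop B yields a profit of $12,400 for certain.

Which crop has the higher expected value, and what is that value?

Crop B ($12,400)

Crop A = 0.17 × (-1750) + 0.44 × (-5800) + 0.11 × 18900 + 0.28 × 10400 = -297.5 − 2552 + 2079 + 2912 = 2141.5
Crop B: 12400 (certain)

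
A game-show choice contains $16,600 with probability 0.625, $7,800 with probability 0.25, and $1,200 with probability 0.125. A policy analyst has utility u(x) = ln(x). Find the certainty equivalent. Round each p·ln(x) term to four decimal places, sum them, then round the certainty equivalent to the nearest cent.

E[u] = 0.625·ln(16600) + 0.25·ln(7800) + 0.125·ln(1200) = 6.0732 + 2.2405 + 0.8863 = 9.2000
CE = e^9.2000 ≈ 9897.13

$9,897.13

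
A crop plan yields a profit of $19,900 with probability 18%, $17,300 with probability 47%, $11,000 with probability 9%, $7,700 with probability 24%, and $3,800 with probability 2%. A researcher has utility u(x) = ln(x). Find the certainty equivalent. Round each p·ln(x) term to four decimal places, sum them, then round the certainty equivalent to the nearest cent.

E[u] = 0.18·ln(19900) + 0.47·ln(17300) + 0.09·ln(11000) + 0.24·ln(7700) + 0.02·ln(3800) = 1.7817 + 4.5865 + 0.8375 + 2.1478 + 0.1649 = 9.5184
CE = e^9.5184 ≈ 13607.82

$13,607.82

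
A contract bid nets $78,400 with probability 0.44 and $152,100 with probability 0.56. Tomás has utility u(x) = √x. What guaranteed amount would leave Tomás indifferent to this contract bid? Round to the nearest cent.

E[u] = 0.44·√78400 + 0.56·√152100 = 0.44·280 + 0.56·390 = 341.6
CE = (341.6)² = 116690.56

$116,690.56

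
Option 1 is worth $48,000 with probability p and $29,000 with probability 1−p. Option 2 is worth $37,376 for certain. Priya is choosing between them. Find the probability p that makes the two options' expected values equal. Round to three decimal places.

p·48000 + (1−p)·29000 = 37376
19000p + 29000 = 37376
p = (37376 − 29000) / 19000

p = 0.441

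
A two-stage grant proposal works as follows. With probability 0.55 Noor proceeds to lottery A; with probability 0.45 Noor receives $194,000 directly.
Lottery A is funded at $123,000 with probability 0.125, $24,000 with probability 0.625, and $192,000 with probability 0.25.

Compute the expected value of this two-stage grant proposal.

EV(A) = 0.125 × 123000 + 0.625 × 24000 + 0.25 × 192000 = 15375 + 15000 + 48000 = 78375
Branch B: 194000 (certain)
Overall = 0.55 × 78375 + 0.45 × 194000 = 43106.25 + 87300 = 130406.25

$130,406.25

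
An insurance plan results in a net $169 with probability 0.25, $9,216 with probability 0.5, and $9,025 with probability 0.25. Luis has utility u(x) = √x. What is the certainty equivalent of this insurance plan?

$5,625

E[u] = 0.25·√169 + 0.5·√9216 + 0.25·√9025 = 0.25·13 + 0.5·96 + 0.25·95 = 75
CE = (75)² = 5625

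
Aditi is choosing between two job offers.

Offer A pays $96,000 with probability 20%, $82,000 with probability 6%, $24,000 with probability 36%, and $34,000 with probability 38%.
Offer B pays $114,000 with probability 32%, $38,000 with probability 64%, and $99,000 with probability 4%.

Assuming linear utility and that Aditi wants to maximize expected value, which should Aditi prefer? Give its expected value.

Offer A = 0.2 × 96000 + 0.06 × 82000 + 0.36 × 24000 + 0.38 × 34000 = 19200 + 4920 + 8640 + 12920 = 45680
Offer B = 0.32 × 114000 + 0.64 × 38000 + 0.04 × 99000 = 36480 + 24320 + 3960 = 64760

Offer B ($64,760)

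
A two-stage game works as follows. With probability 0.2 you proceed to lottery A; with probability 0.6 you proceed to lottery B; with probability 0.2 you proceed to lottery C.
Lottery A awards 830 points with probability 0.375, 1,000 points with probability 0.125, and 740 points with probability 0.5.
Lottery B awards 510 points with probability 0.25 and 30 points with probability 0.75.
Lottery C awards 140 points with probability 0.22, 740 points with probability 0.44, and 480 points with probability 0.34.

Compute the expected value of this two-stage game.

EV(A) = 0.375 × 830 + 0.125 × 1000 + 0.5 × 740 = 311.25 + 125 + 370 = 806.25
EV(B) = 0.25 × 510 + 0.75 × 30 = 127.5 + 22.5 = 150
EV(C) = 0.22 × 140 + 0.44 × 740 + 0.34 × 480 = 30.8 + 325.6 + 163.2 = 519.6
Overall = 0.2 × 806.25 + 0.6 × 150 + 0.2 × 519.6 = 161.25 + 90 + 103.92 = 355.17

355.17 points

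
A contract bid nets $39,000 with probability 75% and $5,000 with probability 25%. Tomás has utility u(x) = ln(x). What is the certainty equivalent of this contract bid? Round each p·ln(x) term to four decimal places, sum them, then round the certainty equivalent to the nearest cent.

$23,337.11

E[u] = 0.75·ln(39000) + 0.25·ln(5000) = 7.9285 + 2.1293 = 10.0578
CE = e^10.0578 ≈ 23337.11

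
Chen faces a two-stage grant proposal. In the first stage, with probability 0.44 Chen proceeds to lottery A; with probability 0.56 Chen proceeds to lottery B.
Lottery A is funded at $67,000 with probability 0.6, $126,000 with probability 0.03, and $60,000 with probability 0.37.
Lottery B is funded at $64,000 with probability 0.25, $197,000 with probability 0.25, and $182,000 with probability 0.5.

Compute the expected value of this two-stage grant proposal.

$116,619.20

EV(A) = 0.6 × 67000 + 0.03 × 126000 + 0.37 × 60000 = 40200 + 3780 + 22200 = 66180
EV(B) = 0.25 × 64000 + 0.25 × 197000 + 0.5 × 182000 = 16000 + 49250 + 91000 = 156250
Overall = 0.44 × 66180 + 0.56 × 156250 = 29119.2 + 87500 = 116619.2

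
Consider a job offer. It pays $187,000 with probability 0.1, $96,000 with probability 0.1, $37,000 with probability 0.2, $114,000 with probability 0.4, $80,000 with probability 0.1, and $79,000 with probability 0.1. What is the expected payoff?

$97,200

EV = 0.1 × 187000 + 0.1 × 96000 + 0.2 × 37000 + 0.4 × 114000 + 0.1 × 80000 + 0.1 × 79000 = 18700 + 9600 + 7400 + 45600 + 8000 + 7900 = 97200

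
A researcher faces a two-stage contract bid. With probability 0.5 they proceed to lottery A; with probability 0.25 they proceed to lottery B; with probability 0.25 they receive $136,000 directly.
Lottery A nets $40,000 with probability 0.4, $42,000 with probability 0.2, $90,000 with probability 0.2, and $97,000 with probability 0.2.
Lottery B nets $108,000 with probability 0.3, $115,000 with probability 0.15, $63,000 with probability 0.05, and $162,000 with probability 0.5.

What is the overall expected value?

EV(A) = 0.4 × 40000 + 0.2 × 42000 + 0.2 × 90000 + 0.2 × 97000 = 16000 + 8400 + 18000 + 19400 = 61800
EV(B) = 0.3 × 108000 + 0.15 × 115000 + 0.05 × 63000 + 0.5 × 162000 = 32400 + 17250 + 3150 + 81000 = 133800
Branch C: 136000 (certain)
Overall = 0.5 × 61800 + 0.25 × 133800 + 0.25 × 136000 = 30900 + 33450 + 34000 = 98350

$98,350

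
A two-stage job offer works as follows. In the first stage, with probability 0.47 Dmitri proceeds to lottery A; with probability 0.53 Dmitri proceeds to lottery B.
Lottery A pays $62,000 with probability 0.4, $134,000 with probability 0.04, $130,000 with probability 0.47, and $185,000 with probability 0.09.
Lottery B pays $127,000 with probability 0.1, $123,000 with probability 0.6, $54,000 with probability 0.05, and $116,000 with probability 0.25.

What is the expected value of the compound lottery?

$113,363.70

EV(A) = 0.4 × 62000 + 0.04 × 134000 + 0.47 × 130000 + 0.09 × 185000 = 24800 + 5360 + 61100 + 16650 = 107910
EV(B) = 0.1 × 127000 + 0.6 × 123000 + 0.05 × 54000 + 0.25 × 116000 = 12700 + 73800 + 2700 + 29000 = 118200
Overall = 0.47 × 107910 + 0.53 × 118200 = 50717.7 + 62646 = 113363.7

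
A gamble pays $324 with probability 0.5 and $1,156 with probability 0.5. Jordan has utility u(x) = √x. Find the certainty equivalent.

E[u] = 0.5·√324 + 0.5·√1156 = 0.5·18 + 0.5·34 = 26
CE = (26)² = 676

$676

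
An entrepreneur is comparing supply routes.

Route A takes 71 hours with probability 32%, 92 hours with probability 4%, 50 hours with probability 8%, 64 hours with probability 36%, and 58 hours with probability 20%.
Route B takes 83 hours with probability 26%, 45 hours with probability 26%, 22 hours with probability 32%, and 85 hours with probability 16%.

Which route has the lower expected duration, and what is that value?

Route B (53.92 hours)

Route A = 0.32 × 71 + 0.04 × 92 + 0.08 × 50 + 0.36 × 64 + 0.2 × 58 = 22.72 + 3.68 + 4 + 23.04 + 11.6 = 65.04
Route B = 0.26 × 83 + 0.26 × 45 + 0.32 × 22 + 0.16 × 85 = 21.58 + 11.7 + 7.04 + 13.6 = 53.92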